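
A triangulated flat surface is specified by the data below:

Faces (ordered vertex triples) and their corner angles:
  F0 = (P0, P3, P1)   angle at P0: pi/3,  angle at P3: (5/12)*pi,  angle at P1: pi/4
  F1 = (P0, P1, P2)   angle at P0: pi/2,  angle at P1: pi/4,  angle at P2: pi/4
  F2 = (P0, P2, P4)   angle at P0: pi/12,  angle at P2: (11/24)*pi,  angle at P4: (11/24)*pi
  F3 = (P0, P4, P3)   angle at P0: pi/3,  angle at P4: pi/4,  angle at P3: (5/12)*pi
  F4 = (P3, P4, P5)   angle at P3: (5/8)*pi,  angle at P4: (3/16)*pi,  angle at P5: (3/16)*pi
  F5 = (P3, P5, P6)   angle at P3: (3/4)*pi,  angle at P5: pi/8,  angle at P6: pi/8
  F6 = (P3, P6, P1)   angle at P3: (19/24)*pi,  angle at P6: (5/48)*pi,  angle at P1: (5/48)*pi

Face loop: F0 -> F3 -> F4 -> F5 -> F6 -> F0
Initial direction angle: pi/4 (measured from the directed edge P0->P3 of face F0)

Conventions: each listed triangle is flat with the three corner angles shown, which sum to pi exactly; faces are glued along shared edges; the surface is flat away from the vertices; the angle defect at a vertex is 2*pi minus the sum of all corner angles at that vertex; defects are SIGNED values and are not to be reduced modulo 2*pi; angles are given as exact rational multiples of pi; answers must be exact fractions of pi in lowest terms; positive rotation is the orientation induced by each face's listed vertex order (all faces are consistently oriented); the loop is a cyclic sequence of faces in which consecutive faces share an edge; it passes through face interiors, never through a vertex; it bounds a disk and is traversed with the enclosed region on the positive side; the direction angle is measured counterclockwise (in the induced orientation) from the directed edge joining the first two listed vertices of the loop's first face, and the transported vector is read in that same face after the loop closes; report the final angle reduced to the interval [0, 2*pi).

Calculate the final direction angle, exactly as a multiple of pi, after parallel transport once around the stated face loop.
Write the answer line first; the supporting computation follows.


Answer: final direction angle = (5/4)*pi

enclosed vertex P3: corner angles sum to 3*pi, defect = 2*pi - 3*pi = -pi
the rotation equals the total enclosed defect, so the final angle is initial + defects (mod 2*pi)
final angle = pi/4 - pi = (5/4)*pi (mod 2*pi)


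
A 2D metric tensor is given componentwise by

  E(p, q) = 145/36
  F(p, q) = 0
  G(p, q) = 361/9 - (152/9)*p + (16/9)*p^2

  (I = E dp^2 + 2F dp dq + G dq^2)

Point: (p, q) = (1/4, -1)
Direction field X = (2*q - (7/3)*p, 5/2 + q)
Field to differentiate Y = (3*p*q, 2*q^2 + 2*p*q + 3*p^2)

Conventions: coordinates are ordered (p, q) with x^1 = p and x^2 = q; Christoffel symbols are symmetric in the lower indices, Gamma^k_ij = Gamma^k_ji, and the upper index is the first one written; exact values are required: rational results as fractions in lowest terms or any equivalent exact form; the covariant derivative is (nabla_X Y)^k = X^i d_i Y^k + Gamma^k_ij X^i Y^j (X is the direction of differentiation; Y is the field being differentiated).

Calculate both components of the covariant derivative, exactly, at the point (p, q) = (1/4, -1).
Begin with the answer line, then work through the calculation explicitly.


Answer: (nabla_X Y)^p = 16127/1160, (nabla_X Y)^q = -263/96

E = 145/36, F = 0, G = 36 at the point
E_p = 0, E_q = 0, F_p = 0, F_q = 0, G_p = -16, G_q = 0
EG - F^2 = 145;  g^inv = (1/145) * [[36, 0], [0, 145/36]]
first-kind symbols [ij,l] = (1/2)(d_i g_jl + d_j g_il - d_l g_ij): [pp,p] = E_p/2 = 0, [pp,q] = F_p - E_q/2 = 0, [pq,p] = E_q/2 = 0, [pq,q] = G_p/2 = -8, [qq,p] = F_q - G_p/2 = 8, [qq,q] = G_q/2 = 0
Gamma^p_ij = (G*[ij,p] - F*[ij,q])/(EG - F^2), Gamma^q_ij = (E*[ij,q] - F*[ij,p])/(EG - F^2)
Gamma_ppp = 0, Gamma_ppq = 0, Gamma_pqq = 288/145, Gamma_qpp = 0, Gamma_qpq = -2/9, Gamma_qqq = 0
X = (-31/12, 3/2), Y = (-3/4, 27/16) at the point


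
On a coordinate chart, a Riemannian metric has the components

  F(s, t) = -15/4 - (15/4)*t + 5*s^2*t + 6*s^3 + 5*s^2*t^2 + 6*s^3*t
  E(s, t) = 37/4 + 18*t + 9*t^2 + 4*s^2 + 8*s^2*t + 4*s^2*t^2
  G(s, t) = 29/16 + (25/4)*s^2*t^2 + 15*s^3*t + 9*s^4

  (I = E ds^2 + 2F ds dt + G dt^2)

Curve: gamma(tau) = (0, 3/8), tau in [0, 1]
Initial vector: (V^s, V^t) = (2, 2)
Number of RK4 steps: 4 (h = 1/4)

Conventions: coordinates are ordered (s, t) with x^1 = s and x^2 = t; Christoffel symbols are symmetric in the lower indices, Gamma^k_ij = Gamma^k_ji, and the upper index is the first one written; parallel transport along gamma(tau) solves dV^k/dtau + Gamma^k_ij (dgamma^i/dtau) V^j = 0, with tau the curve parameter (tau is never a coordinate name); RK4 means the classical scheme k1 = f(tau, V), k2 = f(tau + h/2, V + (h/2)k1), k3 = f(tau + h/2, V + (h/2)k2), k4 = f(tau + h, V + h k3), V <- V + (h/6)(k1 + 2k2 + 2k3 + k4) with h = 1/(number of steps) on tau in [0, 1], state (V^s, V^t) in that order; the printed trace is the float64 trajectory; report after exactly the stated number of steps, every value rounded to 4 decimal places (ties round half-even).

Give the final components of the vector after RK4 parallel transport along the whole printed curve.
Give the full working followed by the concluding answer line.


gamma'(tau) = (0, 0); f(tau, V)^k = -Gamma^k_ij(gamma(tau)) gamma'^i(tau) V^j; h = 1/4; intermediate values shown to 6 dp
curve data and Christoffel symbols at the stage parameters:
  tau = 0.000000: gamma = (0.000000, 0.375000), gamma' = (0.000000, 0.000000); Gamma_sss = -13.556017, Gamma_sst = 4.765145, Gamma_stt = -1.443983, Gamma_tss = -45.392116, Gamma_tst = 13.556017, Gamma_ttt = -4.107884
  tau = 0.125000: gamma = (0.000000, 0.375000), gamma' = (0.000000, 0.000000); Gamma_sss = -13.556017, Gamma_sst = 4.765145, Gamma_stt = -1.443983, Gamma_tss = -45.392116, Gamma_tst = 13.556017, Gamma_ttt = -4.107884
  tau = 0.250000: gamma = (0.000000, 0.375000), gamma' = (0.000000, 0.000000); Gamma_sss = -13.556017, Gamma_sst = 4.765145, Gamma_stt = -1.443983, Gamma_tss = -45.392116, Gamma_tst = 13.556017, Gamma_ttt = -4.107884
  tau = 0.375000: gamma = (0.000000, 0.375000), gamma' = (0.000000, 0.000000); Gamma_sss = -13.556017, Gamma_sst = 4.765145, Gamma_stt = -1.443983, Gamma_tss = -45.392116, Gamma_tst = 13.556017, Gamma_ttt = -4.107884
  tau = 0.500000: gamma = (0.000000, 0.375000), gamma' = (0.000000, 0.000000); Gamma_sss = -13.556017, Gamma_sst = 4.765145, Gamma_stt = -1.443983, Gamma_tss = -45.392116, Gamma_tst = 13.556017, Gamma_ttt = -4.107884
  tau = 0.625000: gamma = (0.000000, 0.375000), gamma' = (0.000000, 0.000000); Gamma_sss = -13.556017, Gamma_sst = 4.765145, Gamma_stt = -1.443983, Gamma_tss = -45.392116, Gamma_tst = 13.556017, Gamma_ttt = -4.107884
  tau = 0.750000: gamma = (0.000000, 0.375000), gamma' = (0.000000, 0.000000); Gamma_sss = -13.556017, Gamma_sst = 4.765145, Gamma_stt = -1.443983, Gamma_tss = -45.392116, Gamma_tst = 13.556017, Gamma_ttt = -4.107884
  tau = 0.875000: gamma = (0.000000, 0.375000), gamma' = (0.000000, 0.000000); Gamma_sss = -13.556017, Gamma_sst = 4.765145, Gamma_stt = -1.443983, Gamma_tss = -45.392116, Gamma_tst = 13.556017, Gamma_ttt = -4.107884
  tau = 1.000000: gamma = (0.000000, 0.375000), gamma' = (0.000000, 0.000000); Gamma_sss = -13.556017, Gamma_sst = 4.765145, Gamma_stt = -1.443983, Gamma_tss = -45.392116, Gamma_tst = 13.556017, Gamma_ttt = -4.107884
step 0: V^s = 2.0000, V^t = 2.0000
step 1: k1 = (0.000000, 0.000000), k2 = (0.000000, 0.000000), k3 = (0.000000, 0.000000), k4 = (0.000000, 0.000000); V <- V + (h/6)(k1 + 2k2 + 2k3 + k4): V^s = 2.0000, V^t = 2.0000
step 2: k1 = (0.000000, 0.000000), k2 = (0.000000, 0.000000), k3 = (0.000000, 0.000000), k4 = (0.000000, 0.000000); V <- V + (h/6)(k1 + 2k2 + 2k3 + k4): V^s = 2.0000, V^t = 2.0000
step 3: k1 = (0.000000, 0.000000), k2 = (0.000000, 0.000000), k3 = (0.000000, 0.000000), k4 = (0.000000, 0.000000); V <- V + (h/6)(k1 + 2k2 + 2k3 + k4): V^s = 2.0000, V^t = 2.0000
step 4: k1 = (0.000000, 0.000000), k2 = (0.000000, 0.000000), k3 = (0.000000, 0.000000), k4 = (0.000000, 0.000000); V <- V + (h/6)(k1 + 2k2 + 2k3 + k4): V^s = 2.0000, V^t = 2.0000

Answer: V^s = 2.0000, V^t = 2.0000


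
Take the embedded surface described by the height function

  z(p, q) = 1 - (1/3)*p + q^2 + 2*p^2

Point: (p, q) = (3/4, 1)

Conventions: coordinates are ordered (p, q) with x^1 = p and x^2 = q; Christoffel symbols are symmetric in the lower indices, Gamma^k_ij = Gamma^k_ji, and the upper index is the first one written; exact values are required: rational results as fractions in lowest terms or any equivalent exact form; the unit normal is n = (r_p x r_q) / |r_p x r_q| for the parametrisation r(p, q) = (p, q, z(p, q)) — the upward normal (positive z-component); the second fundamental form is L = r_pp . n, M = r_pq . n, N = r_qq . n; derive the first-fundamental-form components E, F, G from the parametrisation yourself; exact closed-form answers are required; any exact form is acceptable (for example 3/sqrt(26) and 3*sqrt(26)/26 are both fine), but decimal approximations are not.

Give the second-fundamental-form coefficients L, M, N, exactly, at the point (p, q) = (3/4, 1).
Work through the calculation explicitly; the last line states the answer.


z_p = 8/3, z_q = 2, z_pp = 4, z_pq = 0, z_qq = 2
E = 73/9, F = 16/3, G = 5; answer radicand W^2 = 109/9
unnormalised second-form numerators: l = 4, m = 0, n = 2; L = l/sqrt(109/9), and similarly M = m/sqrt(W^2), N = n/sqrt(W^2)

Answer: L = 12*sqrt(109)/109, M = 0, N = 6*sqrt(109)/109


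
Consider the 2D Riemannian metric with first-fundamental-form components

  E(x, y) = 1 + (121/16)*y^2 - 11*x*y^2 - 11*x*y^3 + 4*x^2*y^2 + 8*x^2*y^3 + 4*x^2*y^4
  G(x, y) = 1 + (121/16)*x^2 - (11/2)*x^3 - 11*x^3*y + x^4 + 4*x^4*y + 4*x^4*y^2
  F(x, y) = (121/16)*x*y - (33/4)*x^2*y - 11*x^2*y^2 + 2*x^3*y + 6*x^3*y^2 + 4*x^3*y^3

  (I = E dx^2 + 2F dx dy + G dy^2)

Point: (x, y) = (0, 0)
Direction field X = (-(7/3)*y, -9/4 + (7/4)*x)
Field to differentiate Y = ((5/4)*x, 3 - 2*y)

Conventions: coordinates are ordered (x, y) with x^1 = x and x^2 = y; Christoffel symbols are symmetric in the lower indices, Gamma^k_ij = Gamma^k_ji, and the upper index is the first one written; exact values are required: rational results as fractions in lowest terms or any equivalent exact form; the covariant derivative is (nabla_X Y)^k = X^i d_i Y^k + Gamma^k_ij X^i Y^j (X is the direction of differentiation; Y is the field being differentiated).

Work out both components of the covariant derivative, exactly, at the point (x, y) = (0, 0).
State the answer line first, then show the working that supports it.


Answer: (nabla_X Y)^x = 0, (nabla_X Y)^y = 9/2

E = 1, F = 0, G = 1 at the point
E_x = 0, E_y = 0, F_x = 0, F_y = 0, G_x = 0, G_y = 0
EG - F^2 = 1;  g^inv = (1) * [[1, 0], [0, 1]]
first-kind symbols [ij,l] = (1/2)(d_i g_jl + d_j g_il - d_l g_ij): [xx,x] = E_x/2 = 0, [xx,y] = F_x - E_y/2 = 0, [xy,x] = E_y/2 = 0, [xy,y] = G_x/2 = 0, [yy,x] = F_y - G_x/2 = 0, [yy,y] = G_y/2 = 0
Gamma^x_ij = (G*[ij,x] - F*[ij,y])/(EG - F^2), Gamma^y_ij = (E*[ij,y] - F*[ij,x])/(EG - F^2)
Gamma_xxx = 0, Gamma_xxy = 0, Gamma_xyy = 0, Gamma_yxx = 0, Gamma_yxy = 0, Gamma_yyy = 0
X = (0, -9/4), Y = (0, 3) at the point


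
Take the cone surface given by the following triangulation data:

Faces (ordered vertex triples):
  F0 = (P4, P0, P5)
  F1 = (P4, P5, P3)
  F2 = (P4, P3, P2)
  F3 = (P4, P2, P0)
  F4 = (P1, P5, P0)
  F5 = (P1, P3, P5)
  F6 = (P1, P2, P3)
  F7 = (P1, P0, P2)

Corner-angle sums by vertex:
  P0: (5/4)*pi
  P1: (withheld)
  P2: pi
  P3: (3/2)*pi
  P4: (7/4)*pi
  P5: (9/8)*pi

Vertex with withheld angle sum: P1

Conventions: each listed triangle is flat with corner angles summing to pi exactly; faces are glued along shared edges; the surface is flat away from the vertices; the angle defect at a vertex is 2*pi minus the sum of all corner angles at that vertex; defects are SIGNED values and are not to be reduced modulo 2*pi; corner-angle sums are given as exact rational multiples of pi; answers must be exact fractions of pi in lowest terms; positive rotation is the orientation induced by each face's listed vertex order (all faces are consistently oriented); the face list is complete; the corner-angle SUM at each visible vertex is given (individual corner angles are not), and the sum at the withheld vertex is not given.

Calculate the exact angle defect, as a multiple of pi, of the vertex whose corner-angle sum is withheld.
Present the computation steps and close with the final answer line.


V = 6, E = 12, F = 8; chi = V - E + F = 2
Gauss-Bonnet: total defect = 2*pi*chi = 4*pi; visible defects sum to (27/8)*pi

Answer: defect(P1) = (5/8)*pi


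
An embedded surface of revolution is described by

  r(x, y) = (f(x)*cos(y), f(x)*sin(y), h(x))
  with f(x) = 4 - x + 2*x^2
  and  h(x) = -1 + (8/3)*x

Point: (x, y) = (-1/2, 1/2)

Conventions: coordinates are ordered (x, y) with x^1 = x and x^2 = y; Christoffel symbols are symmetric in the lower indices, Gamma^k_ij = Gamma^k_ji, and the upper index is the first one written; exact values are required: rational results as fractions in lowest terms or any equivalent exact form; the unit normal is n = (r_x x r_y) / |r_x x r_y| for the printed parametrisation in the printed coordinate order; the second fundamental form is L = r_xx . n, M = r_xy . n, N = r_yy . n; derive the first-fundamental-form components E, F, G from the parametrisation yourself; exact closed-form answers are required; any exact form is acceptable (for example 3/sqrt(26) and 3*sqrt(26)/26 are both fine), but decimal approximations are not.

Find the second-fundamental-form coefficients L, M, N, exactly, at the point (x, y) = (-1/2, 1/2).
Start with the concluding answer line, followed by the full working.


Answer: L = -32*sqrt(145)/145, M = 0, N = 8*sqrt(145)/29

f = 5, f' = -3, f'' = 4, h' = 8/3, h'' = 0
E = 145/9, F = 0, G = 25; answer radicand W^2 = 145/9
unnormalised second-form numerators: l = -32/3, m = 0, n = 40/3; L = l/sqrt(145/9), and similarly M = m/sqrt(W^2), N = n/sqrt(W^2)


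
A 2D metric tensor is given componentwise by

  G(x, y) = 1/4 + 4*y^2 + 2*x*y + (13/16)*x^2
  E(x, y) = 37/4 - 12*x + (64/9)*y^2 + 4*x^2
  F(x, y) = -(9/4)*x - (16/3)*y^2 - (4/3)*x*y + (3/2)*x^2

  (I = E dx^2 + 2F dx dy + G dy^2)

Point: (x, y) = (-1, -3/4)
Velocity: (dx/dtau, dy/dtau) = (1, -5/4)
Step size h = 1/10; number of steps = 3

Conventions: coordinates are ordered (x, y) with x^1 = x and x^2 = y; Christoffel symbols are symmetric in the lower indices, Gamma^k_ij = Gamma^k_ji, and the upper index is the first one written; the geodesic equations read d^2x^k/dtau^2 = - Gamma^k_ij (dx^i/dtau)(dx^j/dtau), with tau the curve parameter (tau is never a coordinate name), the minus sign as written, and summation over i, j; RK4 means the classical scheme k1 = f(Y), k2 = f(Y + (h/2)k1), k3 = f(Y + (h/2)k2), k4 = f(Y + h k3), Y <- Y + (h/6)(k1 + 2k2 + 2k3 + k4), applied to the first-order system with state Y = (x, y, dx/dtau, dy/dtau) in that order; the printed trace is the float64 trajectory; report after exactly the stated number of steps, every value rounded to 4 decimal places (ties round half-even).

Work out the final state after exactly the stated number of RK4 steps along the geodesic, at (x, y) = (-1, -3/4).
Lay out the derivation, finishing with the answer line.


f(Y) = (dx/dtau, dy/dtau, -Gamma^x_ij Y'^i Y'^j, -Gamma^y_ij Y'^i Y'^j) with the Gammas evaluated at the stage position; h = 0.100000; intermediate values shown to 6 dp
step 0: x = -1.0000, y = -0.7500, dx/dtau = 1.0000, dy/dtau = -1.2500
step 1:
  k1: at (x, y) = (-1.000000, -0.750000), (dx/dtau, dy/dtau) = (1.000000, -1.250000); Gamma_xxx = -0.340107, Gamma_xxy = -0.185193, Gamma_xyy = 0.365565, Gamma_yxx = 0.207440, Gamma_yxy = -0.334296, Gamma_yyy = -0.812178; k1 = (1.000000, -1.250000, -0.694072, 0.225849)
  k2: at (x, y) = (-0.950000, -0.812500), (dx/dtau, dy/dtau) = (0.965296, -1.238708); Gamma_xxx = -0.328462, Gamma_xxy = -0.212349, Gamma_xyy = 0.370847, Gamma_yxx = 0.273500, Gamma_yxy = -0.350101, Gamma_yyy = -0.736768; k2 = (0.965296, -1.238708, -0.770785, 0.038404)
  k3: at (x, y) = (-0.951735, -0.811935), (dx/dtau, dy/dtau) = (0.961461, -1.248080); Gamma_xxx = -0.328551, Gamma_xxy = -0.211839, Gamma_xyy = 0.370689, Gamma_yxx = 0.272311, Gamma_yxy = -0.349593, Gamma_yyy = -0.737494; k3 = (0.961461, -1.248080, -0.782113, 0.058062)
  k4: at (x, y) = (-0.903854, -0.874808), (dx/dtau, dy/dtau) = (0.921789, -1.244194); Gamma_xxx = -0.312226, Gamma_xxy = -0.240108, Gamma_xyy = 0.378331, Gamma_yxx = 0.331109, Gamma_yxy = -0.370713, Gamma_yyy = -0.664660; k4 = (0.921789, -1.244194, -0.871118, -0.102764)
  Y <- Y + (h/6)(k1 + 2k2 + 2k3 + k4): x = -0.9037, y = -0.8745, dx/dtau = 0.9222, dy/dtau = -1.2447
step 2:
  k1: at (x, y) = (-0.903745, -0.874463), (dx/dtau, dy/dtau) = (0.922150, -1.244733); Gamma_xxx = -0.312325, Gamma_xxy = -0.240033, Gamma_xyy = 0.378318, Gamma_yxx = 0.330993, Gamma_yxy = -0.370697, Gamma_yyy = -0.665022; k1 = (0.922150, -1.244733, -0.871597, -0.102099)
  k2: at (x, y) = (-0.857637, -0.936699), (dx/dtau, dy/dtau) = (0.878570, -1.249838); Gamma_xxx = -0.291939, Gamma_xxy = -0.269434, Gamma_xyy = 0.388228, Gamma_yxx = 0.384579, Gamma_yxy = -0.396676, Gamma_yyy = -0.595138; k2 = (0.878570, -1.249838, -0.972821, -0.238344)
  k3: at (x, y) = (-0.859816, -0.936955), (dx/dtau, dy/dtau) = (0.873509, -1.256650); Gamma_xxx = -0.291961, Gamma_xxy = -0.268942, Gamma_xyy = 0.387994, Gamma_yxx = 0.383468, Gamma_yxy = -0.395939, Gamma_yyy = -0.595158; k3 = (0.873509, -1.256650, -0.980371, -0.221978)
  k4: at (x, y) = (-0.816394, -1.000128), (dx/dtau, dy/dtau) = (0.824113, -1.266931); Gamma_xxx = -0.267466, Gamma_xxy = -0.299757, Gamma_xyy = 0.400067, Gamma_yxx = 0.433740, Gamma_yxy = -0.426204, Gamma_yyy = -0.526332; k4 = (0.824113, -1.266931, -1.086450, -0.339751)
  Y <- Y + (h/6)(k1 + 2k2 + 2k3 + k4): x = -0.8162, y = -0.9999, dx/dtau = 0.8244, dy/dtau = -1.2674
step 3:
  k1: at (x, y) = (-0.816238, -0.999873), (dx/dtau, dy/dtau) = (0.824410, -1.267441); Gamma_xxx = -0.267542, Gamma_xxy = -0.299726, Gamma_xyy = 0.400061, Gamma_yxx = 0.433739, Gamma_yxy = -0.426209, Gamma_yyy = -0.526550; k1 = (0.824410, -1.267441, -1.087188, -0.339622)
  k2: at (x, y) = (-0.775017, -1.063246), (dx/dtau, dy/dtau) = (0.770050, -1.284422); Gamma_xxx = -0.239330, Gamma_xxy = -0.332009, Gamma_xyy = 0.414246, Gamma_yxx = 0.482117, Gamma_yxy = -0.460537, Gamma_yyy = -0.459006; k2 = (0.770050, -1.284422, -1.198241, -0.439651)
  k3: at (x, y) = (-0.777735, -1.064095), (dx/dtau, dy/dtau) = (0.764498, -1.289424); Gamma_xxx = -0.239388, Gamma_xxy = -0.331371, Gamma_xyy = 0.413897, Gamma_yxx = 0.480635, Gamma_yxy = -0.459477, Gamma_yyy = -0.458823; k3 = (0.764498, -1.289424, -1.201544, -0.423934)
  k4: at (x, y) = (-0.739788, -1.128816), (dx/dtau, dy/dtau) = (0.704255, -1.309835); Gamma_xxx = -0.207547, Gamma_xxy = -0.365028, Gamma_xyy = 0.430000, Gamma_yxx = 0.527645, Gamma_yxy = -0.497171, Gamma_yyy = -0.391704; k4 = (0.704255, -1.309835, -1.308245, -0.506904)
  Y <- Y + (h/6)(k1 + 2k2 + 2k3 + k4): x = -0.7396, y = -1.1286, dx/dtau = 0.7045, dy/dtau = -1.3103

Answer: x = -0.7396, y = -1.1286, dx/dtau = 0.7045, dy/dtau = -1.3103


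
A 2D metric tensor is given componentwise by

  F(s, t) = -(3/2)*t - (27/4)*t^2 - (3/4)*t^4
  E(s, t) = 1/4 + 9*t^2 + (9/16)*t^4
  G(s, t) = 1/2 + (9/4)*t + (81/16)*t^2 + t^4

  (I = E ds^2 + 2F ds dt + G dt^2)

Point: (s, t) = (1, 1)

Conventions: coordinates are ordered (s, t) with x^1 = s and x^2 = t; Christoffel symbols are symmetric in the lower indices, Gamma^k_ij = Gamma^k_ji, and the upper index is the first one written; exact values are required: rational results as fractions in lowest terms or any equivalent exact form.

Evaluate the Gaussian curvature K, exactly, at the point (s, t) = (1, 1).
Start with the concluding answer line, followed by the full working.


Answer: K = 64704/218089

E = 157/16, F = -9, G = 141/16, EG - F^2 = 1401/256 at the point
E_s = 0, E_t = 81/4, F_s = 0, F_t = -18, G_s = 0, G_t = 131/8
E_tt = 99/4, F_st = 0, G_ss = 0
Compute both Brioschi determinants and normalise by (EG - F^2)^2.
M1 = [[-E_tt/2 + F_st - G_ss/2, E_s/2, F_s - E_t/2], [F_t - G_s/2, E, F], [G_t/2, F, G]] = [[-99/8, 0, -81/8], [-18, 157/16, -9], [131/16, -9, 141/16]]; det M1 = -458001/512
M2 = [[0, E_t/2, G_s/2], [E_t/2, E, F], [G_s/2, F, G]] = [[0, 81/8, 0], [81/8, 157/16, -9], [0, -9, 141/16]]; det M2 = -925101/1024
det M1 - det M2 = 9099/1024; K = 9099/1024 / (1401/256)^2 = 64704/218089


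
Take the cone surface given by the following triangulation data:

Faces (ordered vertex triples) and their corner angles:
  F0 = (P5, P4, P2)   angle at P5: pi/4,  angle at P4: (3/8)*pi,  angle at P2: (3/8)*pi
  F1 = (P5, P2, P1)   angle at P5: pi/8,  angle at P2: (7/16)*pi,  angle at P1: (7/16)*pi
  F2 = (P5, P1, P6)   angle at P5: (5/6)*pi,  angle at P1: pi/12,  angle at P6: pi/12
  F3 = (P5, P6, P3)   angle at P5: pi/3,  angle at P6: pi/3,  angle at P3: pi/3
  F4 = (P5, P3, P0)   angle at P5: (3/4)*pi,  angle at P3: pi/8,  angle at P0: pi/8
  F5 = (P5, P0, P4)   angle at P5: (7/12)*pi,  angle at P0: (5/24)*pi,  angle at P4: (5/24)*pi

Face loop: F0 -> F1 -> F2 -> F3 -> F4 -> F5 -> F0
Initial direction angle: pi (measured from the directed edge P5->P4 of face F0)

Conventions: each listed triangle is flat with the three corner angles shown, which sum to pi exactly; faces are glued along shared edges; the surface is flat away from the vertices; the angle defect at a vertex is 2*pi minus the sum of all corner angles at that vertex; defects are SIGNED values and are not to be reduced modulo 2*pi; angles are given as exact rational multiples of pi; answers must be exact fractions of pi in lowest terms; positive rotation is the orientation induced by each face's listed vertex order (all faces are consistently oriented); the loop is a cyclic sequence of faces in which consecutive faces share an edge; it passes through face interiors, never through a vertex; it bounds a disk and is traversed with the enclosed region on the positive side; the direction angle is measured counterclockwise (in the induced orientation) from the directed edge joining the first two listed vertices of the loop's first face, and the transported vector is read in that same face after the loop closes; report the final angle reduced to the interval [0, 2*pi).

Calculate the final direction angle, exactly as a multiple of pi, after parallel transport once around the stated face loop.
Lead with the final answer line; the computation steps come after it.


Answer: final direction angle = pi/8

enclosed vertex P5: corner angles sum to (23/8)*pi, defect = 2*pi - (23/8)*pi = (-7/8)*pi
final direction = starting direction + enclosed defect total, reduced mod 2*pi (induced orientation)
final angle = pi - (7/8)*pi = pi/8 (mod 2*pi)


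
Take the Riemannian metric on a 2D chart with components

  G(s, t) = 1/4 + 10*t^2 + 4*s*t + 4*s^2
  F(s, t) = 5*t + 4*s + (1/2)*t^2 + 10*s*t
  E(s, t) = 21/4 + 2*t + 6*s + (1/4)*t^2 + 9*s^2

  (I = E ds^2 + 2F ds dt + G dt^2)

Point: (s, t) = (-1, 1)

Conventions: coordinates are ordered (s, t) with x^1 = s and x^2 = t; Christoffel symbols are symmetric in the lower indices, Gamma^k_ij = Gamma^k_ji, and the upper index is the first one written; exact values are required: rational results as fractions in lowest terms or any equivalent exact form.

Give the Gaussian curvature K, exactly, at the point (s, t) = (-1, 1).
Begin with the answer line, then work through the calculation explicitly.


Answer: K = -22421/80089

E = 21/2, F = -17/2, G = 41/4, EG - F^2 = 283/8 at the point
E_s = -12, E_t = 5/2, F_s = 14, F_t = -4, G_s = -4, G_t = 16
E_tt = 1/2, F_st = 10, G_ss = 8
Apply the Brioschi formula K = (det M1 - det M2)/(EG - F^2)^2 over the derivative matrices of E, F, G.
M1 = [[-E_tt/2 + F_st - G_ss/2, E_s/2, F_s - E_t/2], [F_t - G_s/2, E, F], [G_t/2, F, G]] = [[23/4, -6, 51/4], [-2, 21/2, -17/2], [8, -17/2, 41/4]]; det M1 = -11707/32
M2 = [[0, E_t/2, G_s/2], [E_t/2, E, F], [G_s/2, F, G]] = [[0, 5/4, -2], [5/4, 21/2, -17/2], [-2, -17/2, 41/4]]; det M2 = -993/64
det M1 - det M2 = -22421/64; K = -22421/64 / (283/8)^2 = -22421/80089


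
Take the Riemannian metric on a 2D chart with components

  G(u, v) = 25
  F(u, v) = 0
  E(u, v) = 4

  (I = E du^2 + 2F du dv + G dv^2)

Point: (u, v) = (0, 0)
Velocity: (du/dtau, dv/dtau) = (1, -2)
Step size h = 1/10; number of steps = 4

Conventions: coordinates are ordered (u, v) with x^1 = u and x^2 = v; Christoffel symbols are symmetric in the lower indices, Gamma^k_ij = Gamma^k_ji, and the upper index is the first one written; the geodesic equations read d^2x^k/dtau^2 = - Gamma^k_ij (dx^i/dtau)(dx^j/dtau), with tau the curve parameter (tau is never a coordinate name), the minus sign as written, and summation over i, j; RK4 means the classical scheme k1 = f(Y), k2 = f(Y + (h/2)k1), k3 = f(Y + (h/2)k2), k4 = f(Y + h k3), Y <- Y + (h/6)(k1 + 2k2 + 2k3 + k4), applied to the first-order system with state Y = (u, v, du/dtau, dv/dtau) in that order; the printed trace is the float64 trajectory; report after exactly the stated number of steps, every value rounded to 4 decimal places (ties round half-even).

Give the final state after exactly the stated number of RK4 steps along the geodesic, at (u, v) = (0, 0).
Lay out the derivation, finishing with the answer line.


f(Y) = (du/dtau, dv/dtau, -Gamma^u_ij Y'^i Y'^j, -Gamma^v_ij Y'^i Y'^j) with the Gammas evaluated at the stage position; h = 0.100000; intermediate values shown to 6 dp
step 0: u = 0.0000, v = 0.0000, du/dtau = 1.0000, dv/dtau = -2.0000
step 1:
  k1: at (u, v) = (0.000000, 0.000000), (du/dtau, dv/dtau) = (1.000000, -2.000000); Gamma_uuu = 0.000000, Gamma_uuv = 0.000000, Gamma_uvv = 0.000000, Gamma_vuu = 0.000000, Gamma_vuv = 0.000000, Gamma_vvv = 0.000000; k1 = (1.000000, -2.000000, 0.000000, 0.000000)
  k2: at (u, v) = (0.050000, -0.100000), (du/dtau, dv/dtau) = (1.000000, -2.000000); Gamma_uuu = 0.000000, Gamma_uuv = 0.000000, Gamma_uvv = 0.000000, Gamma_vuu = 0.000000, Gamma_vuv = 0.000000, Gamma_vvv = 0.000000; k2 = (1.000000, -2.000000, 0.000000, 0.000000)
  k3: at (u, v) = (0.050000, -0.100000), (du/dtau, dv/dtau) = (1.000000, -2.000000); Gamma_uuu = 0.000000, Gamma_uuv = 0.000000, Gamma_uvv = 0.000000, Gamma_vuu = 0.000000, Gamma_vuv = 0.000000, Gamma_vvv = 0.000000; k3 = (1.000000, -2.000000, 0.000000, 0.000000)
  k4: at (u, v) = (0.100000, -0.200000), (du/dtau, dv/dtau) = (1.000000, -2.000000); Gamma_uuu = 0.000000, Gamma_uuv = 0.000000, Gamma_uvv = 0.000000, Gamma_vuu = 0.000000, Gamma_vuv = 0.000000, Gamma_vvv = 0.000000; k4 = (1.000000, -2.000000, 0.000000, 0.000000)
  Y <- Y + (h/6)(k1 + 2k2 + 2k3 + k4): u = 0.1000, v = -0.2000, du/dtau = 1.0000, dv/dtau = -2.0000
step 2:
  k1: at (u, v) = (0.100000, -0.200000), (du/dtau, dv/dtau) = (1.000000, -2.000000); Gamma_uuu = 0.000000, Gamma_uuv = 0.000000, Gamma_uvv = 0.000000, Gamma_vuu = 0.000000, Gamma_vuv = 0.000000, Gamma_vvv = 0.000000; k1 = (1.000000, -2.000000, 0.000000, 0.000000)
  k2: at (u, v) = (0.150000, -0.300000), (du/dtau, dv/dtau) = (1.000000, -2.000000); Gamma_uuu = 0.000000, Gamma_uuv = 0.000000, Gamma_uvv = 0.000000, Gamma_vuu = 0.000000, Gamma_vuv = 0.000000, Gamma_vvv = 0.000000; k2 = (1.000000, -2.000000, 0.000000, 0.000000)
  k3: at (u, v) = (0.150000, -0.300000), (du/dtau, dv/dtau) = (1.000000, -2.000000); Gamma_uuu = 0.000000, Gamma_uuv = 0.000000, Gamma_uvv = 0.000000, Gamma_vuu = 0.000000, Gamma_vuv = 0.000000, Gamma_vvv = 0.000000; k3 = (1.000000, -2.000000, 0.000000, 0.000000)
  k4: at (u, v) = (0.200000, -0.400000), (du/dtau, dv/dtau) = (1.000000, -2.000000); Gamma_uuu = 0.000000, Gamma_uuv = 0.000000, Gamma_uvv = 0.000000, Gamma_vuu = 0.000000, Gamma_vuv = 0.000000, Gamma_vvv = 0.000000; k4 = (1.000000, -2.000000, 0.000000, 0.000000)
  Y <- Y + (h/6)(k1 + 2k2 + 2k3 + k4): u = 0.2000, v = -0.4000, du/dtau = 1.0000, dv/dtau = -2.0000
step 3:
  k1: at (u, v) = (0.200000, -0.400000), (du/dtau, dv/dtau) = (1.000000, -2.000000); Gamma_uuu = 0.000000, Gamma_uuv = 0.000000, Gamma_uvv = 0.000000, Gamma_vuu = 0.000000, Gamma_vuv = 0.000000, Gamma_vvv = 0.000000; k1 = (1.000000, -2.000000, 0.000000, 0.000000)
  k2: at (u, v) = (0.250000, -0.500000), (du/dtau, dv/dtau) = (1.000000, -2.000000); Gamma_uuu = 0.000000, Gamma_uuv = 0.000000, Gamma_uvv = 0.000000, Gamma_vuu = 0.000000, Gamma_vuv = 0.000000, Gamma_vvv = 0.000000; k2 = (1.000000, -2.000000, 0.000000, 0.000000)
  k3: at (u, v) = (0.250000, -0.500000), (du/dtau, dv/dtau) = (1.000000, -2.000000); Gamma_uuu = 0.000000, Gamma_uuv = 0.000000, Gamma_uvv = 0.000000, Gamma_vuu = 0.000000, Gamma_vuv = 0.000000, Gamma_vvv = 0.000000; k3 = (1.000000, -2.000000, 0.000000, 0.000000)
  k4: at (u, v) = (0.300000, -0.600000), (du/dtau, dv/dtau) = (1.000000, -2.000000); Gamma_uuu = 0.000000, Gamma_uuv = 0.000000, Gamma_uvv = 0.000000, Gamma_vuu = 0.000000, Gamma_vuv = 0.000000, Gamma_vvv = 0.000000; k4 = (1.000000, -2.000000, 0.000000, 0.000000)
  Y <- Y + (h/6)(k1 + 2k2 + 2k3 + k4): u = 0.3000, v = -0.6000, du/dtau = 1.0000, dv/dtau = -2.0000
step 4:
  k1: at (u, v) = (0.300000, -0.600000), (du/dtau, dv/dtau) = (1.000000, -2.000000); Gamma_uuu = 0.000000, Gamma_uuv = 0.000000, Gamma_uvv = 0.000000, Gamma_vuu = 0.000000, Gamma_vuv = 0.000000, Gamma_vvv = 0.000000; k1 = (1.000000, -2.000000, 0.000000, 0.000000)
  k2: at (u, v) = (0.350000, -0.700000), (du/dtau, dv/dtau) = (1.000000, -2.000000); Gamma_uuu = 0.000000, Gamma_uuv = 0.000000, Gamma_uvv = 0.000000, Gamma_vuu = 0.000000, Gamma_vuv = 0.000000, Gamma_vvv = 0.000000; k2 = (1.000000, -2.000000, 0.000000, 0.000000)
  k3: at (u, v) = (0.350000, -0.700000), (du/dtau, dv/dtau) = (1.000000, -2.000000); Gamma_uuu = 0.000000, Gamma_uuv = 0.000000, Gamma_uvv = 0.000000, Gamma_vuu = 0.000000, Gamma_vuv = 0.000000, Gamma_vvv = 0.000000; k3 = (1.000000, -2.000000, 0.000000, 0.000000)
  k4: at (u, v) = (0.400000, -0.800000), (du/dtau, dv/dtau) = (1.000000, -2.000000); Gamma_uuu = 0.000000, Gamma_uuv = 0.000000, Gamma_uvv = 0.000000, Gamma_vuu = 0.000000, Gamma_vuv = 0.000000, Gamma_vvv = 0.000000; k4 = (1.000000, -2.000000, 0.000000, 0.000000)
  Y <- Y + (h/6)(k1 + 2k2 + 2k3 + k4): u = 0.4000, v = -0.8000, du/dtau = 1.0000, dv/dtau = -2.0000

Answer: u = 0.4000, v = -0.8000, du/dtau = 1.0000, dv/dtau = -2.0000


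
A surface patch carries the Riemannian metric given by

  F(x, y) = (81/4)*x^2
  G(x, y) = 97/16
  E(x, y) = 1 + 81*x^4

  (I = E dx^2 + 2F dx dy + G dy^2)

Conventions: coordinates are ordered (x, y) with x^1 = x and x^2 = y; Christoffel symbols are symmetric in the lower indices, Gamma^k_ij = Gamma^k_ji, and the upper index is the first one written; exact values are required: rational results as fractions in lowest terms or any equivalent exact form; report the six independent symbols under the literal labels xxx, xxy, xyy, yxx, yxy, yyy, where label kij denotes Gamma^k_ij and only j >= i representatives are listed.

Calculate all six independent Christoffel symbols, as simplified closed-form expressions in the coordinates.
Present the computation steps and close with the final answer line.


E = 1 + 81*x^4; F = (81/4)*x^2; G = 97/16
Gamma^k_ij = (1/2) g^{kl} (d_i g_jl + d_j g_il - d_l g_ij), with g^inv = (1/(EG-F^2)) [[G, -F], [-F, E]]
first partials: E_x = 324*x^3, E_y = 0, F_x = (81/2)*x, F_y = 0, G_x = 0, G_y = 0
D = EG - F^2 = 97/16 + 81*x^4
expanded: Gamma^x_xx = (G E_x - 2F F_x + F E_y)/(2D), Gamma^x_xy = (G E_y - F G_x)/(2D), Gamma^x_yy = (2G F_y - G G_x - F G_y)/(2D), Gamma^y_xx = (2E F_x - E E_y - F E_x)/(2D), Gamma^y_xy = (E G_x - F E_y)/(2D), Gamma^y_yy = (E G_y - 2F F_y + F G_x)/(2D); substitute and cancel common factors

Answer: Gamma_xxx = 2592*x^3/(1296*x^4 + 97), Gamma_xxy = 0, Gamma_xyy = 0, Gamma_yxx = 648*x/(1296*x^4 + 97), Gamma_yxy = 0, Gamma_yyy = 0


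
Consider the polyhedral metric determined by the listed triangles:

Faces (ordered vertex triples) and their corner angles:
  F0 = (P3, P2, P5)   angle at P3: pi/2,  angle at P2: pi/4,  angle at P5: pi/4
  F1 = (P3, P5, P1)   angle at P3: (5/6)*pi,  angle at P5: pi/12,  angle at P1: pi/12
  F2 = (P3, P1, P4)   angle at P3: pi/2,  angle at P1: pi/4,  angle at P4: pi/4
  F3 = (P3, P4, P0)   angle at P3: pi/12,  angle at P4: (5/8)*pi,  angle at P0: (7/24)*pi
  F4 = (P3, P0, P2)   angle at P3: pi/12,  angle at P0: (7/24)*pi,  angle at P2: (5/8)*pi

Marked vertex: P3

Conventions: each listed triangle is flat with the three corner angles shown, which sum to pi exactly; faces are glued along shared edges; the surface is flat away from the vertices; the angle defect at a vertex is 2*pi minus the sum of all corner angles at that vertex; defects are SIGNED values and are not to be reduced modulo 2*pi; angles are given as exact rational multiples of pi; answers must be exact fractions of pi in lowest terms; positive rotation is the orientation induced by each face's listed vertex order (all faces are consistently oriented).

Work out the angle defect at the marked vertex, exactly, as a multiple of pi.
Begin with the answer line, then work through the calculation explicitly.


Answer: defect(P3) = 0

Sum of corner angles at P3: 2*pi
defect = 2*pi - 2*pi


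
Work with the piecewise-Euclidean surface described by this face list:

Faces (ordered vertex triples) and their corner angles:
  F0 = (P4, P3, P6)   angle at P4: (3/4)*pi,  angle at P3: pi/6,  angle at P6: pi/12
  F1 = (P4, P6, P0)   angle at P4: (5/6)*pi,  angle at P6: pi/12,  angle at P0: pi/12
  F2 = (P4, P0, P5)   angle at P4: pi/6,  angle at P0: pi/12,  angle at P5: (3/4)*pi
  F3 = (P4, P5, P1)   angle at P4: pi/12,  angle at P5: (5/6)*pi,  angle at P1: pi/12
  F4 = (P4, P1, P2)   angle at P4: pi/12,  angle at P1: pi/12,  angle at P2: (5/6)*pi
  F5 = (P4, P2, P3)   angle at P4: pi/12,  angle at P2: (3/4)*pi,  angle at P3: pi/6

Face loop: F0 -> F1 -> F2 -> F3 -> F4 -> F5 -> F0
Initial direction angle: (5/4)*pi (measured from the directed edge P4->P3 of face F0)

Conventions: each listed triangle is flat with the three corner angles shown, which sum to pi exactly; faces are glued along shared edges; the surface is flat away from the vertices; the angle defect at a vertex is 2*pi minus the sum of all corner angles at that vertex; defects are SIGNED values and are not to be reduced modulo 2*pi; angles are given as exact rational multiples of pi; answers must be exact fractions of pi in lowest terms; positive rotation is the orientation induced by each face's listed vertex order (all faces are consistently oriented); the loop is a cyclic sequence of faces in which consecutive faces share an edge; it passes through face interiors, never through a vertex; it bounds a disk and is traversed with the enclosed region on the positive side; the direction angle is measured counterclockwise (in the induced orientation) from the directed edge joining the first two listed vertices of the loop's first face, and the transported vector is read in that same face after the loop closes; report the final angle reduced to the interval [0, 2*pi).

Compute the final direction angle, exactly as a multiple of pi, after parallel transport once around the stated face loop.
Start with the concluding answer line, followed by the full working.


Answer: final direction angle = (5/4)*pi

enclosed vertex P4: corner angles sum to 2*pi, defect = 2*pi - 2*pi = 0
final direction = starting direction + enclosed defect total, reduced mod 2*pi (induced orientation)
final angle = (5/4)*pi + 0 = (5/4)*pi (mod 2*pi)


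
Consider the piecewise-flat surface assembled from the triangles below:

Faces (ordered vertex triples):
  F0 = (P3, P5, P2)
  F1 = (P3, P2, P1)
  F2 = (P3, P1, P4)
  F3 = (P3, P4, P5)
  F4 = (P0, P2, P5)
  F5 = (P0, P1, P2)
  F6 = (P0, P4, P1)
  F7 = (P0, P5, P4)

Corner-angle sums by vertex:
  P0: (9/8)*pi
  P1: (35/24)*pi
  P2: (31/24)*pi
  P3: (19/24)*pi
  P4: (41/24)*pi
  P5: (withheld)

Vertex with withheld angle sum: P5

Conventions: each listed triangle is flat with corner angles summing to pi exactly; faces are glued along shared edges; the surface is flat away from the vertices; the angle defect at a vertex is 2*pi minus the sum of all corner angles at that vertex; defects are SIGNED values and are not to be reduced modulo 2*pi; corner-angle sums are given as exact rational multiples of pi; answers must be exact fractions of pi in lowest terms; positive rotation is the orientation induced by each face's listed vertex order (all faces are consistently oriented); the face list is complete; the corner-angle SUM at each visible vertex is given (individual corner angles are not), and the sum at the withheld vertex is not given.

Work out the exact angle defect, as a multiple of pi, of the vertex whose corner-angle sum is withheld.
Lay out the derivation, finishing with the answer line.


V = 6, E = 12, F = 8; chi = V - E + F = 2
Gauss-Bonnet: total defect = 2*pi*chi = 4*pi; visible defects sum to (29/8)*pi

Answer: defect(P5) = (3/8)*pi


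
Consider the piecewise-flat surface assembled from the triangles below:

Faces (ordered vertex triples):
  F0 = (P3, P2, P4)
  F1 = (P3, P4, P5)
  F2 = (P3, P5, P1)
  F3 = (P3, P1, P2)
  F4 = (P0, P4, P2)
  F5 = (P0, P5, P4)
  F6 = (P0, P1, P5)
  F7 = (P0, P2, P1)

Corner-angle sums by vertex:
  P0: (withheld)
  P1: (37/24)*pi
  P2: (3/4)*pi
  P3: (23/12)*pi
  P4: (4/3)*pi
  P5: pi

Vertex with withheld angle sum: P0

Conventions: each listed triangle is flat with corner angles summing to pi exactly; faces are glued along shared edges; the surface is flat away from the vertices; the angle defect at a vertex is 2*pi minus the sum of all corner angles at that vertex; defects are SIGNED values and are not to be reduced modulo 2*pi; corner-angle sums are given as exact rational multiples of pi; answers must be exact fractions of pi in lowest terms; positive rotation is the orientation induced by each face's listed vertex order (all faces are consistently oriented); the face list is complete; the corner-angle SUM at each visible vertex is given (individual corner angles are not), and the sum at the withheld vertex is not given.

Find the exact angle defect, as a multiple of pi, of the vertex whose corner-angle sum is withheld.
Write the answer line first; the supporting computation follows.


Answer: defect(P0) = (13/24)*pi

V = 6, E = 12, F = 8; chi = V - E + F = 2
Gauss-Bonnet: total defect = 2*pi*chi = 4*pi; visible defects sum to (83/24)*pi


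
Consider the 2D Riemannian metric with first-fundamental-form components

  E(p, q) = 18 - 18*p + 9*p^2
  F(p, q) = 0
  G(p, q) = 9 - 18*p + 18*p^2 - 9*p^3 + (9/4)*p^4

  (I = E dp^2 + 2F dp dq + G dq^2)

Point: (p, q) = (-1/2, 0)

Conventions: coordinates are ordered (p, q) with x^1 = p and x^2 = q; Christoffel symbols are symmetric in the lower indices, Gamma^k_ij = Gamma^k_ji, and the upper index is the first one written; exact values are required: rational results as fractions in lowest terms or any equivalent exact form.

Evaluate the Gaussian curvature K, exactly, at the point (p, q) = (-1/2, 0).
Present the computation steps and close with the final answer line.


E = 117/4, F = 0, G = 1521/64, EG - F^2 = 177957/256 at the point
E_p = -27, E_q = 0, F_p = 0, F_q = 0, G_p = -351/8, G_q = 0
E_qq = 0, F_pq = 0, G_pp = 279/4
Brioschi: K = (det M1 - det M2) / (EG - F^2)^2 with the standard first/second-derivative matrices M1, M2.
M1 = [[-E_qq/2 + F_pq - G_pp/2, E_p/2, F_p - E_q/2], [F_q - G_p/2, E, F], [G_q/2, F, G]] = [[-279/8, -27/2, 0], [351/16, 117/4, 0], [0, 0, 1521/64]]; det M1 = -17617743/1024
M2 = [[0, E_q/2, G_p/2], [E_q/2, E, F], [G_p/2, F, G]] = [[0, 0, -351/16], [0, 117/4, 0], [-351/16, 0, 1521/64]]; det M2 = -14414517/1024
det M1 - det M2 = -1601613/512; K = -1601613/512 / (177957/256)^2 = -128/19773

Answer: K = -128/19773


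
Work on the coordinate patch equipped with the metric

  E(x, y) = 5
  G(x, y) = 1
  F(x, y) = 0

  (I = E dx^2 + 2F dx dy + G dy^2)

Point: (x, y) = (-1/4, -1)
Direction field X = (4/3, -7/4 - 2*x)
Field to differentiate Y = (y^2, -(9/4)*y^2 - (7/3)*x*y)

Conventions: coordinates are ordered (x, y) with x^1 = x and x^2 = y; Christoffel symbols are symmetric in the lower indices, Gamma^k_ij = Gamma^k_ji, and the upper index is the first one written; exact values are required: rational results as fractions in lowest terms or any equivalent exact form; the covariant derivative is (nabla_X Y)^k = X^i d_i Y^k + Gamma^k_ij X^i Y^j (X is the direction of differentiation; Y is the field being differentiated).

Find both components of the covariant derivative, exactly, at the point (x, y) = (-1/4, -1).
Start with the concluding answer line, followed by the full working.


Answer: (nabla_X Y)^x = 5/2, (nabla_X Y)^y = -467/144

E = 5, F = 0, G = 1 at the point
E_x = 0, E_y = 0, F_x = 0, F_y = 0, G_x = 0, G_y = 0
EG - F^2 = 5;  g^inv = (1/5) * [[1, 0], [0, 5]]
first-kind symbols [ij,l] = (1/2)(d_i g_jl + d_j g_il - d_l g_ij): [xx,x] = E_x/2 = 0, [xx,y] = F_x - E_y/2 = 0, [xy,x] = E_y/2 = 0, [xy,y] = G_x/2 = 0, [yy,x] = F_y - G_x/2 = 0, [yy,y] = G_y/2 = 0
Gamma^x_ij = (G*[ij,x] - F*[ij,y])/(EG - F^2), Gamma^y_ij = (E*[ij,y] - F*[ij,x])/(EG - F^2)
Gamma_xxx = 0, Gamma_xxy = 0, Gamma_xyy = 0, Gamma_yxx = 0, Gamma_yxy = 0, Gamma_yyy = 0
X = (4/3, -5/4), Y = (1, -17/6) at the point
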